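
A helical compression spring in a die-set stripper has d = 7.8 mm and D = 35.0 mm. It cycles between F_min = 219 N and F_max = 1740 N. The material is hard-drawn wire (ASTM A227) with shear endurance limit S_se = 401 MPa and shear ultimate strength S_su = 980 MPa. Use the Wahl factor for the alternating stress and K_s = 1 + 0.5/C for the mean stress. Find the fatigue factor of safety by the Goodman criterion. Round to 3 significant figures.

1.45

C = D/d = 35.0/7.8 = 4.4872; K_W = (4C−1)/(4C−4)+0.615/C = 1.3521; K_s = 1+0.5/C = 1.1114
F_a = (F_max−F_min)/2 = 760.5 N; F_m = (F_max+F_min)/2 = 979.5 N
τ_a = K_W·8F_aD/(πd³) = 1.3521 × 142.83 = 193.13 MPa
τ_m = K_s·8F_mD/(πd³) = 1.1114 × 183.96 = 204.46 MPa
Goodman: 1/n_f = τ_a/S_se + τ_m/S_su = 193.13/401 + 204.46/980 = 0.48161 + 0.20863 = 0.69025
n_f = 1/0.69025 = 1.449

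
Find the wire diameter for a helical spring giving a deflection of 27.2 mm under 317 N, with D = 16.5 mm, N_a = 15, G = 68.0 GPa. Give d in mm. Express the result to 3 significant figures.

Required rate k = F/δ = 317/27.2 = 11.654 N/mm
d = (8D³N_a·k / G)^(1/4) = (8·16.5³·15·11.654 / (68.0×10³))^0.25
  = (92.388)^0.25 = 3.1003 mm

3.10 mm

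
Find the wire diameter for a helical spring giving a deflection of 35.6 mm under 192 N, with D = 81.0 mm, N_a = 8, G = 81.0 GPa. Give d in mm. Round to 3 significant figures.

Required rate k = F/δ = 192/35.6 = 5.3933 N/mm
d = (8D³N_a·k / G)^(1/4) = (8·81.0³·8·5.3933 / (81.0×10³))^0.25
  = (2264.7)^0.25 = 6.8984 mm

6.90 mm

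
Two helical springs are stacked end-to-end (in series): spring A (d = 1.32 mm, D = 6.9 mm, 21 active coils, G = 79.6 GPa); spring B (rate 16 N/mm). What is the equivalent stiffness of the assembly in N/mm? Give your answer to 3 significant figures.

3.44 N/mm

k_A = Gd⁴/(8D³N_a) = (79.6×10³)(1.32⁴)/(8·6.9³·21) = 4.3788 N/mm
Series: 1/k_eq = 1/4.3788 + 1/16 = 0.29087; k_eq = 3.4379 N/mm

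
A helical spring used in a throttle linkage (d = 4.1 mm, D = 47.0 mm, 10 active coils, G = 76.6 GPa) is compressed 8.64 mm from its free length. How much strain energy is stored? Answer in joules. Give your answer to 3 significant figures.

0.0973 J

k = Gd⁴/(8D³N_a) = (76.6×10³)(4.1⁴)/(8·47.0³·10) = 2.606 N/mm
U = ½kδ² = 0.5 × 2.606 × 8.64² = 97.27 N·mm = 0.09727 J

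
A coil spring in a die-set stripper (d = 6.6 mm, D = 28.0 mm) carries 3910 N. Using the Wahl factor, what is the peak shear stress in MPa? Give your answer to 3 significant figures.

Spring index C = D/d = 28.0/6.6 = 4.2424
K_W = (4C−1)/(4C−4) + 0.615/C = 15.970/12.970 + 0.1450 = 1.3763
τ₀ = 8FD/(πd³) = 8·3910·28.0/(π·6.6³) = 875840/903.2 = 969.71 MPa
τ_max = K·τ₀ = 1.3763 × 969.71 = 1334.6 MPa

1330 MPa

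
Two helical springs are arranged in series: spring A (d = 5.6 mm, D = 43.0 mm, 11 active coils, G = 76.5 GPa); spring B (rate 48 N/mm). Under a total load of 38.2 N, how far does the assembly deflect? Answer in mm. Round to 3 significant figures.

4.35 mm

k_A = Gd⁴/(8D³N_a) = (76.5×10³)(5.6⁴)/(8·43.0³·11) = 10.753 N/mm
Series: 1/k_eq = 1/10.753 + 1/48 = 0.11383; k_eq = 8.7849 N/mm
δ = F/k_eq = 38.2/8.7849 = 4.3484 mm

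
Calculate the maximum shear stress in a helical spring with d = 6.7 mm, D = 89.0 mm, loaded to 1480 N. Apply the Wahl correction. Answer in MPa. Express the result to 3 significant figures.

Spring index C = D/d = 89.0/6.7 = 13.2836
K_W = (4C−1)/(4C−4) + 0.615/C = 52.134/49.134 + 0.0463 = 1.1074
τ₀ = 8FD/(πd³) = 8·1480·89.0/(π·6.7³) = 1.05376e+06/944.87 = 1115.2 MPa
τ_max = K·τ₀ = 1.1074 × 1115.2 = 1235 MPa

1230 MPa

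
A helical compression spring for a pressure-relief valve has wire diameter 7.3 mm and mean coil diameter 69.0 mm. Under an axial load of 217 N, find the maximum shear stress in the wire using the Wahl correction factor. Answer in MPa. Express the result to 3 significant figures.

113 MPa

Spring index C = D/d = 69.0/7.3 = 9.4521
K_W = (4C−1)/(4C−4) + 0.615/C = 36.808/33.808 + 0.0651 = 1.1538
τ₀ = 8FD/(πd³) = 8·217·69.0/(π·7.3³) = 119784/1222.1 = 98.012 MPa
τ_max = K·τ₀ = 1.1538 × 98.012 = 113.09 MPa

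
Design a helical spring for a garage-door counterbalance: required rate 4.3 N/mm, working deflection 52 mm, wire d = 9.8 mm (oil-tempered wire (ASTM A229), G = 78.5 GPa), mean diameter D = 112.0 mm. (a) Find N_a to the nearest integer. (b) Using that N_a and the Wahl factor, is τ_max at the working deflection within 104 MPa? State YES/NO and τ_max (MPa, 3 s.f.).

(a) 15 coils; (b) YES, τ_max = 76.2 MPa

N_a = Gd⁴/(8D³k) = (78.5×10³)(9.8⁴)/(8·112.0³·4.3) = 14.98 → N_a = 15
Actual rate k = Gd⁴/(8D³·15) = 4.2948 N/mm
Working load F = kδ = 4.2948·52 = 223.33 N
C = 112.0/9.8 = 11.4286; K_W = (4C−1)/(4C−4)+0.615/C = 1.1257
τ_max = K_W·8FD/(πd³) = 1.1257·67.674 = 76.183 MPa
τ_max ≤ 104 MPa → acceptable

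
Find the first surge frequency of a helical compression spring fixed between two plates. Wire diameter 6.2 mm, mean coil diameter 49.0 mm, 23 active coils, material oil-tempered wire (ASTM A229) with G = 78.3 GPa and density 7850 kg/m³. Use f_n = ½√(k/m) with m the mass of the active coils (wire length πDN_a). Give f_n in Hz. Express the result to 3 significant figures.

k = Gd⁴/(8D³N_a) = (78.3×10³)(6.2⁴)/(8·49.0³·23) = 5.3447 N/mm = 5344.7 N/m
Wire length L = πDN_a = π·49.0·23 = 3540.6 mm
m = ρ·(πd²/4)·L = 7850 × 30.191×10⁻⁶ m² × 3.5406 m = 0.83911 kg
f_n = ½√(k/m) = 0.5·√(5344.7/0.83911) = 0.5·√(6369.5) = 39.905 Hz

39.9 Hz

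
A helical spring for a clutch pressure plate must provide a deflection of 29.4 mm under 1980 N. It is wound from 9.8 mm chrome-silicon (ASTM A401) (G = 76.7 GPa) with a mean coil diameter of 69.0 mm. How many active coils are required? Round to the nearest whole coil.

Required rate k = F/δ = 1980/29.4 = 67.347 N/mm
N_a = Gd⁴/(8D³k) = (76.7×10³ × 9.8⁴)/(8 × 69.0³ × 67.347)
    = 7.07456e+08 / 1.76993e+08 = 3.997 → 4 coils

4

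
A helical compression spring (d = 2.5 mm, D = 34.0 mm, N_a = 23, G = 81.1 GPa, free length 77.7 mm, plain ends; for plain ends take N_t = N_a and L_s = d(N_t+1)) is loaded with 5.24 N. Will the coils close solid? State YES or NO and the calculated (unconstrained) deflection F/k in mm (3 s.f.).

NO, δ = 12.0 mm

k = Gd⁴/(8D³N_a) = (81.1×10³)(2.5⁴)/(8·34.0³·23) = 0.43805 N/mm
N_t = 23; L_s = 2.5·24 = 60 mm; δ_solid = L₀ − L_s = 77.7 − 60 = 17.7 mm
δ = F/k = 5.24/0.43805 = 11.962 mm
δ < δ_solid → spring does not go solid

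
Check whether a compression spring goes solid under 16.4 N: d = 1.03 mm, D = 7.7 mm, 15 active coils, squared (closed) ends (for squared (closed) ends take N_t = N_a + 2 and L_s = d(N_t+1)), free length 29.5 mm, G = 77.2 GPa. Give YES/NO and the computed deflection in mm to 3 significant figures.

k = Gd⁴/(8D³N_a) = (77.2×10³)(1.03⁴)/(8·7.7³·15) = 1.586 N/mm
N_t = 17; L_s = 1.03·18 = 18.54 mm; δ_solid = L₀ − L_s = 29.5 − 18.54 = 10.96 mm
δ = F/k = 16.4/1.586 = 10.34 mm
δ < δ_solid → spring does not go solid

NO, δ = 10.3 mm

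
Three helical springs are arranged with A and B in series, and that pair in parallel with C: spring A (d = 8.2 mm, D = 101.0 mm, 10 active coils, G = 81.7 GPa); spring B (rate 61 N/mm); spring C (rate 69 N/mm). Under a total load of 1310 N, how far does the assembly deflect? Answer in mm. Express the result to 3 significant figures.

k_A = Gd⁴/(8D³N_a) = (81.7×10³)(8.2⁴)/(8·101.0³·10) = 4.4815 N/mm
Springs A,B series: k_AB = 1/(1/4.4815+1/61) = 4.1748 N/mm; parallel with C: k_eq = 4.1748+69 = 73.175 N/mm
δ = F/k_eq = 1310/73.175 = 17.902 mm

17.9 mm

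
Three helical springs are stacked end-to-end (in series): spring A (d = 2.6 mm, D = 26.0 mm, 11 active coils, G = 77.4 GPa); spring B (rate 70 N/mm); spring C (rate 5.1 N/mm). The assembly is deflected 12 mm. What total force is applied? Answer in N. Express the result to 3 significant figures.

k_A = Gd⁴/(8D³N_a) = (77.4×10³)(2.6⁴)/(8·26.0³·11) = 2.2868 N/mm
Series: 1/k_eq = 1/2.2868 + 1/70 + 1/5.1 = 0.64765; k_eq = 1.544 N/mm
F = k_eq·δ = 1.544·12 = 18.528 N

18.5 N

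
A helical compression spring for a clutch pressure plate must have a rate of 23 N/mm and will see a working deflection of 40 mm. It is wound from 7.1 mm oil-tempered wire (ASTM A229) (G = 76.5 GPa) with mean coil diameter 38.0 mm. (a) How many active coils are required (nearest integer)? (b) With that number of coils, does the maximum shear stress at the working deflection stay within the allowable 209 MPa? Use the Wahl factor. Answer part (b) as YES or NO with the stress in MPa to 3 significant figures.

N_a = Gd⁴/(8D³k) = (76.5×10³)(7.1⁴)/(8·38.0³·23) = 19.25 → N_a = 19
Actual rate k = Gd⁴/(8D³·19) = 23.308 N/mm
Working load F = kδ = 23.308·40 = 932.31 N
C = 38.0/7.1 = 5.3521; K_W = (4C−1)/(4C−4)+0.615/C = 1.2872
τ_max = K_W·8FD/(πd³) = 1.2872·252.06 = 324.47 MPa
τ_max > 209 MPa → exceeds allowable

(a) 19 coils; (b) NO, τ_max = 324 MPa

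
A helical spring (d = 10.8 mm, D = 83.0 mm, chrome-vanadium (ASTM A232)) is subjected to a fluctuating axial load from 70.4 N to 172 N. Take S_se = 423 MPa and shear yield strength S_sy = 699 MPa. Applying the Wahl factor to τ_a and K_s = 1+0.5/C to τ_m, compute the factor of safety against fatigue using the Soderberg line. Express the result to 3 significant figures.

18.2

C = D/d = 83.0/10.8 = 7.6852; K_W = (4C−1)/(4C−4)+0.615/C = 1.1922; K_s = 1+0.5/C = 1.0651
F_a = (F_max−F_min)/2 = 50.8 N; F_m = (F_max+F_min)/2 = 121.2 N
τ_a = K_W·8F_aD/(πd³) = 1.1922 × 8.5234 = 10.162 MPa
τ_m = K_s·8F_mD/(πd³) = 1.0651 × 20.335 = 21.658 MPa
Soderberg: 1/n_f = τ_a/S_se + τ_m/S_sy = 10.162/423 + 21.658/699 = 0.02402 + 0.03098 = 0.055007
n_f = 1/0.055007 = 18.18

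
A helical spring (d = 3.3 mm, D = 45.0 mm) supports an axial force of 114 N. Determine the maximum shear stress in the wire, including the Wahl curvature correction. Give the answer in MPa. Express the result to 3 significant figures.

401 MPa

Spring index C = D/d = 45.0/3.3 = 13.6364
K_W = (4C−1)/(4C−4) + 0.615/C = 53.545/50.545 + 0.0451 = 1.1045
τ₀ = 8FD/(πd³) = 8·114·45.0/(π·3.3³) = 41040/112.9 = 363.51 MPa
τ_max = K·τ₀ = 1.1045 × 363.51 = 401.48 MPa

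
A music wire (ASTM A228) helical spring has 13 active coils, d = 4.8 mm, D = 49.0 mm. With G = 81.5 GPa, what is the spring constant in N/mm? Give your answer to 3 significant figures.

3.54 N/mm

k = Gd⁴/(8D³N_a) = (81.5×10³ × 4.8⁴) / (8 × 49.0³ × 13)
  = 4.32636e+07 / 1.22355e+07 = 3.5359 N/mm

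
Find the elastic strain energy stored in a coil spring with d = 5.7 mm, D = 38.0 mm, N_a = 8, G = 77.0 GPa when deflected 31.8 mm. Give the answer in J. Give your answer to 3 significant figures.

11.7 J

k = Gd⁴/(8D³N_a) = (77.0×10³)(5.7⁴)/(8·38.0³·8) = 23.145 N/mm
U = ½kδ² = 0.5 × 23.145 × 31.8² = 11703 N·mm = 11.703 J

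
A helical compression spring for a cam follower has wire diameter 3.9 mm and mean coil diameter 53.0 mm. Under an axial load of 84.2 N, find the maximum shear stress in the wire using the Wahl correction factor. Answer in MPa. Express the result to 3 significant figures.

Spring index C = D/d = 53.0/3.9 = 13.5897
K_W = (4C−1)/(4C−4) + 0.615/C = 53.359/50.359 + 0.0453 = 1.1048
τ₀ = 8FD/(πd³) = 8·84.2·53.0/(π·3.9³) = 35700.8/186.36 = 191.57 MPa
τ_max = K·τ₀ = 1.1048 × 191.57 = 211.66 MPa

212 MPa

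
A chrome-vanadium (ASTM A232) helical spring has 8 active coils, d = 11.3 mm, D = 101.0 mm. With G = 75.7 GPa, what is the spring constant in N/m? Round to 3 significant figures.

18700 N/m

k = Gd⁴/(8D³N_a) = (75.7×10³ × 11.3⁴) / (8 × 101.0³ × 8)
  = 1.23427e+09 / 6.59393e+07 = 18.718 N/mm = 18718 N/m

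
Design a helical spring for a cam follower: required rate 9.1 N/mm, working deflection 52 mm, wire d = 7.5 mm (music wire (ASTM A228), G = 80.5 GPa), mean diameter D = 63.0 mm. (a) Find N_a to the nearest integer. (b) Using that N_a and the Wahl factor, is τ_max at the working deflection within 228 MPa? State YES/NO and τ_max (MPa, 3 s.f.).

N_a = Gd⁴/(8D³k) = (80.5×10³)(7.5⁴)/(8·63.0³·9.1) = 13.99 → N_a = 14
Actual rate k = Gd⁴/(8D³·14) = 9.095 N/mm
Working load F = kδ = 9.095·52 = 472.94 N
C = 63.0/7.5 = 8.4000; K_W = (4C−1)/(4C−4)+0.615/C = 1.1746
τ_max = K_W·8FD/(πd³) = 1.1746·179.85 = 211.24 MPa
τ_max ≤ 228 MPa → acceptable

(a) 14 coils; (b) YES, τ_max = 211 MPa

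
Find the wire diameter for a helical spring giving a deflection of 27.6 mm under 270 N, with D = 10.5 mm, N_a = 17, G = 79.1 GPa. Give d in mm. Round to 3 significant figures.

2.10 mm

Required rate k = F/δ = 270/27.6 = 9.7826 N/mm
d = (8D³N_a·k / G)^(1/4) = (8·10.5³·17·9.7826 / (79.1×10³))^0.25
  = (19.471)^0.25 = 2.1006 mm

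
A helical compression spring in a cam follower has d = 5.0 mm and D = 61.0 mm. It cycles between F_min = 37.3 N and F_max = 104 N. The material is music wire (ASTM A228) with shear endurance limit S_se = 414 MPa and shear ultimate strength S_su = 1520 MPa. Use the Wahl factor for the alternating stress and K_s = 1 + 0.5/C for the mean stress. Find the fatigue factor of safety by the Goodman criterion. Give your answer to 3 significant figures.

C = D/d = 61.0/5.0 = 12.2000; K_W = (4C−1)/(4C−4)+0.615/C = 1.1174; K_s = 1+0.5/C = 1.0410
F_a = (F_max−F_min)/2 = 33.35 N; F_m = (F_max+F_min)/2 = 70.65 N
τ_a = K_W·8F_aD/(πd³) = 1.1174 × 41.443 = 46.308 MPa
τ_m = K_s·8F_mD/(πd³) = 1.0410 × 87.795 = 91.394 MPa
Goodman: 1/n_f = τ_a/S_se + τ_m/S_su = 46.308/414 + 91.394/1520 = 0.11185 + 0.06013 = 0.17198
n_f = 1/0.17198 = 5.815

5.81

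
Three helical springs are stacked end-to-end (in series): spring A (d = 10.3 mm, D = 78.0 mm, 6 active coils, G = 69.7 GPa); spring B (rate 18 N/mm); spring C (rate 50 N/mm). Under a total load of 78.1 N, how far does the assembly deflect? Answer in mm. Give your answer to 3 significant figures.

8.17 mm

k_A = Gd⁴/(8D³N_a) = (69.7×10³)(10.3⁴)/(8·78.0³·6) = 34.439 N/mm
Series: 1/k_eq = 1/34.439 + 1/18 + 1/50 = 0.10459; k_eq = 9.561 N/mm
δ = F/k_eq = 78.1/9.561 = 8.1686 mm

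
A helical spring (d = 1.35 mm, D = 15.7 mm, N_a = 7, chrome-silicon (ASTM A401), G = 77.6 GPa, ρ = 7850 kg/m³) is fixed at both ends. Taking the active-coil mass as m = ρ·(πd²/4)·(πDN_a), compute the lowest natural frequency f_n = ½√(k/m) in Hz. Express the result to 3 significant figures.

k = Gd⁴/(8D³N_a) = (77.6×10³)(1.35⁴)/(8·15.7³·7) = 1.1894 N/mm = 1189.4 N/m
Wire length L = πDN_a = π·15.7·7 = 345.26 mm
m = ρ·(πd²/4)·L = 7850 × 1.4314×10⁻⁶ m² × 0.34526 m = 0.0038795 kg
f_n = ½√(k/m) = 0.5·√(1189.4/0.0038795) = 0.5·√(3.0657e+05) = 276.85 Hz

277 Hz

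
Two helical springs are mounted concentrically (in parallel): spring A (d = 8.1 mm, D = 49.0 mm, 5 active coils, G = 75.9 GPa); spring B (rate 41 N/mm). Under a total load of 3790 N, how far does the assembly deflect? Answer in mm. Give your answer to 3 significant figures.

34.3 mm

k_A = Gd⁴/(8D³N_a) = (75.9×10³)(8.1⁴)/(8·49.0³·5) = 69.428 N/mm
Parallel: k_eq = 69.428 + 41 = 110.43 N/mm
δ = F/k_eq = 3790/110.43 = 34.321 mm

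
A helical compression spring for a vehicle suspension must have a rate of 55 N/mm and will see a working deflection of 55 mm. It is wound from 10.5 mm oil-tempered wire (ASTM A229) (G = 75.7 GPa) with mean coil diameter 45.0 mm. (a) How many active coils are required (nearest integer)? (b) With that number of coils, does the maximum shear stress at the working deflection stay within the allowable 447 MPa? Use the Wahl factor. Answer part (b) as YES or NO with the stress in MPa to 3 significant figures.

(a) 23 coils; (b) YES, τ_max = 410 MPa

N_a = Gd⁴/(8D³k) = (75.7×10³)(10.5⁴)/(8·45.0³·55) = 22.95 → N_a = 23
Actual rate k = Gd⁴/(8D³·23) = 54.878 N/mm
Working load F = kδ = 54.878·55 = 3018.3 N
C = 45.0/10.5 = 4.2857; K_W = (4C−1)/(4C−4)+0.615/C = 1.3718
τ_max = K_W·8FD/(πd³) = 1.3718·298.78 = 409.85 MPa
τ_max ≤ 447 MPa → acceptable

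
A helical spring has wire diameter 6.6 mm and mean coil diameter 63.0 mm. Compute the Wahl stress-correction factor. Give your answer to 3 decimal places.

C = D/d = 63.0/6.6 = 9.5455
K_W = (4C−1)/(4C−4) + 0.615/C = 37.182/34.182 + 0.0644 = 1.1522

1.152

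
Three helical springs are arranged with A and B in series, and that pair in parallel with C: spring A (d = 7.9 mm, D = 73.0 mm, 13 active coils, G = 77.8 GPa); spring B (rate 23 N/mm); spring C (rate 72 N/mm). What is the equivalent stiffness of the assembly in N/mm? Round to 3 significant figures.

77.7 N/mm

k_A = Gd⁴/(8D³N_a) = (77.8×10³)(7.9⁴)/(8·73.0³·13) = 7.4901 N/mm
Springs A,B series: k_AB = 1/(1/7.4901+1/23) = 5.6501 N/mm; parallel with C: k_eq = 5.6501+72 = 77.65 N/mm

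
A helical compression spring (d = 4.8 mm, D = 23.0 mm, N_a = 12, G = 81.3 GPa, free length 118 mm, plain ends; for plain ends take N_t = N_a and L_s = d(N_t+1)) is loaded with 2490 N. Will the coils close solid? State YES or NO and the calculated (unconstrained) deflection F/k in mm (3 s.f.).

k = Gd⁴/(8D³N_a) = (81.3×10³)(4.8⁴)/(8·23.0³·12) = 36.949 N/mm
N_t = 12; L_s = 4.8·13 = 62.4 mm; δ_solid = L₀ − L_s = 118 − 62.4 = 55.6 mm
δ = F/k = 2490/36.949 = 67.39 mm
δ ≥ δ_solid → spring goes solid

YES, δ = 67.4 mm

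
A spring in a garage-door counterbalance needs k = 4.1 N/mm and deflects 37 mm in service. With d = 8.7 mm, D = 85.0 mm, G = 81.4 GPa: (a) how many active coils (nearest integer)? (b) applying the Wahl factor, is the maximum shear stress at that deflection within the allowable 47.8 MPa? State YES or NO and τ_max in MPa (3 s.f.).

(a) 23 coils; (b) NO, τ_max = 57.6 MPa

N_a = Gd⁴/(8D³k) = (81.4×10³)(8.7⁴)/(8·85.0³·4.1) = 23.15 → N_a = 23
Actual rate k = Gd⁴/(8D³·23) = 4.1269 N/mm
Working load F = kδ = 4.1269·37 = 152.7 N
C = 85.0/8.7 = 9.7701; K_W = (4C−1)/(4C−4)+0.615/C = 1.1485
τ_max = K_W·8FD/(πd³) = 1.1485·50.191 = 57.643 MPa
τ_max > 47.8 MPa → exceeds allowable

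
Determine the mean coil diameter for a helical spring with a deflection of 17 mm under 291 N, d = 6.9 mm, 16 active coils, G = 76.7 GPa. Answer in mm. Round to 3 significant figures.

Required rate k = F/δ = 291/17 = 17.118 N/mm
D = (Gd⁴/(8N_a·k))^(1/3) = (76.7×10³·6.9⁴/(8·16·17.118))^(1/3)
  = (79348.3)^(1/3) = 42.9714 mm

43.0 mm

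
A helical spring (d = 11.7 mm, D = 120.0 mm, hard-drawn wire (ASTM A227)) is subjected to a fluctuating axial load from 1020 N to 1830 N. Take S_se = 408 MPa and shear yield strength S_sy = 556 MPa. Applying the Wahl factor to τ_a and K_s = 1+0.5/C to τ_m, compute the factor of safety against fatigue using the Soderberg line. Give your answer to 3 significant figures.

C = D/d = 120.0/11.7 = 10.2564; K_W = (4C−1)/(4C−4)+0.615/C = 1.1410; K_s = 1+0.5/C = 1.0488
F_a = (F_max−F_min)/2 = 405 N; F_m = (F_max+F_min)/2 = 1425 N
τ_a = K_W·8F_aD/(πd³) = 1.1410 × 77.271 = 88.166 MPa
τ_m = K_s·8F_mD/(πd³) = 1.0488 × 271.88 = 285.14 MPa
Soderberg: 1/n_f = τ_a/S_se + τ_m/S_sy = 88.166/408 + 285.14/556 = 0.21609 + 0.51283 = 0.72893
n_f = 1/0.72893 = 1.372

1.37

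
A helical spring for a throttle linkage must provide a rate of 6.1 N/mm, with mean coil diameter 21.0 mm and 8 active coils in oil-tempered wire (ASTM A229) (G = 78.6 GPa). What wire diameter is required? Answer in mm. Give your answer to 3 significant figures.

2.60 mm

d = (8D³N_a·k / G)^(1/4) = (8·21.0³·8·6.1 / (78.6×10³))^0.25
  = (45.999)^0.25 = 2.6043 mm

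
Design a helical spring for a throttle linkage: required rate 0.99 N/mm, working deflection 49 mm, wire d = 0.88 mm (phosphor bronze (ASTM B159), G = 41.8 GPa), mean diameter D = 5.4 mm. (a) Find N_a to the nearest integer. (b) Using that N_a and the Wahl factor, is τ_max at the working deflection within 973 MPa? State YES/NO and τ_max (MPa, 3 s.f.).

N_a = Gd⁴/(8D³k) = (41.8×10³)(0.88⁴)/(8·5.4³·0.99) = 20.1 → N_a = 20
Actual rate k = Gd⁴/(8D³·20) = 0.99496 N/mm
Working load F = kδ = 0.99496·49 = 48.753 N
C = 5.4/0.88 = 6.1364; K_W = (4C−1)/(4C−4)+0.615/C = 1.2462
τ_max = K_W·8FD/(πd³) = 1.2462·983.76 = 1226 MPa
τ_max > 973 MPa → exceeds allowable

(a) 20 coils; (b) NO, τ_max = 1230 MPa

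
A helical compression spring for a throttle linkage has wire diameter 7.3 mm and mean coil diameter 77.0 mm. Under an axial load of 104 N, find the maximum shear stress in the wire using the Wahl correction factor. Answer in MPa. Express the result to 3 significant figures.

59.6 MPa

Spring index C = D/d = 77.0/7.3 = 10.5479
K_W = (4C−1)/(4C−4) + 0.615/C = 41.192/38.192 + 0.0583 = 1.1369
τ₀ = 8FD/(πd³) = 8·104·77.0/(π·7.3³) = 64064/1222.1 = 52.42 MPa
τ_max = K·τ₀ = 1.1369 × 52.42 = 59.594 MPa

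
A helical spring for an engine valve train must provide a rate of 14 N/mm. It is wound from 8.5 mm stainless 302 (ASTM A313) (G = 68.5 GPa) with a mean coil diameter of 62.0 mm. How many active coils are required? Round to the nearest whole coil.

N_a = Gd⁴/(8D³k) = (68.5×10³ × 8.5⁴)/(8 × 62.0³ × 14)
    = 3.57574e+08 / 2.66927e+07 = 13.4 → 13 coils

13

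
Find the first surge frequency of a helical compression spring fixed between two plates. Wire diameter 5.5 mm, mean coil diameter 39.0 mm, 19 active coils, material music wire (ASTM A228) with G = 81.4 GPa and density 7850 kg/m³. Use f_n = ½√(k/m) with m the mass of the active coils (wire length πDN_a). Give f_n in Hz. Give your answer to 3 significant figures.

k = Gd⁴/(8D³N_a) = (81.4×10³)(5.5⁴)/(8·39.0³·19) = 8.2611 N/mm = 8261.1 N/m
Wire length L = πDN_a = π·39.0·19 = 2327.9 mm
m = ρ·(πd²/4)·L = 7850 × 23.758×10⁻⁶ m² × 2.3279 m = 0.43416 kg
f_n = ½√(k/m) = 0.5·√(8261.1/0.43416) = 0.5·√(19028) = 68.97 Hz

69.0 Hz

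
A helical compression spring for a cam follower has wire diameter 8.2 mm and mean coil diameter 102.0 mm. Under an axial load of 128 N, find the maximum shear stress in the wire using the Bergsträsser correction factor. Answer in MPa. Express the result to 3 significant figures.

Spring index C = D/d = 102.0/8.2 = 12.4390
K_B = (4C+2)/(4C−3) = 51.756/46.756 = 1.1069
τ₀ = 8FD/(πd³) = 8·128·102.0/(π·8.2³) = 104448/1732.2 = 60.299 MPa
τ_max = K·τ₀ = 1.1069 × 60.299 = 66.747 MPa

66.7 MPa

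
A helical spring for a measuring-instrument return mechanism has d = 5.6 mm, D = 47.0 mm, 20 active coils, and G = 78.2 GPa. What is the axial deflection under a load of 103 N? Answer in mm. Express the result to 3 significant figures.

22.2 mm

k = Gd⁴/(8D³N_a) = (78.2×10³)(5.6⁴)/(8·47.0³·20) = 4.6296 N/mm
δ = F/k = 103 / 4.6296 = 22.248 mm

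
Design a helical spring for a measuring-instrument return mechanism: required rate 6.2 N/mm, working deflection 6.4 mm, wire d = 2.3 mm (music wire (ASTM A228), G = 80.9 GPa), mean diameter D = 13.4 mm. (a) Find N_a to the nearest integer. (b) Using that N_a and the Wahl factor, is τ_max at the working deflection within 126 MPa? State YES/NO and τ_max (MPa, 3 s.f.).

(a) 19 coils; (b) NO, τ_max = 140 MPa

N_a = Gd⁴/(8D³k) = (80.9×10³)(2.3⁴)/(8·13.4³·6.2) = 18.97 → N_a = 19
Actual rate k = Gd⁴/(8D³·19) = 6.1902 N/mm
Working load F = kδ = 6.1902·6.4 = 39.617 N
C = 13.4/2.3 = 5.8261; K_W = (4C−1)/(4C−4)+0.615/C = 1.2610
τ_max = K_W·8FD/(πd³) = 1.2610·111.11 = 140.1 MPa
τ_max > 126 MPa → exceeds allowable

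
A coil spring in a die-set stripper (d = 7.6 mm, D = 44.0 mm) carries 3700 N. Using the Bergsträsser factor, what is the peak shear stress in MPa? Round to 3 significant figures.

1180 MPa

Spring index C = D/d = 44.0/7.6 = 5.7895
K_B = (4C+2)/(4C−3) = 25.158/20.158 = 1.2480
τ₀ = 8FD/(πd³) = 8·3700·44.0/(π·7.6³) = 1.3024e+06/1379.1 = 944.4 MPa
τ_max = K·τ₀ = 1.2480 × 944.4 = 1178.6 MPa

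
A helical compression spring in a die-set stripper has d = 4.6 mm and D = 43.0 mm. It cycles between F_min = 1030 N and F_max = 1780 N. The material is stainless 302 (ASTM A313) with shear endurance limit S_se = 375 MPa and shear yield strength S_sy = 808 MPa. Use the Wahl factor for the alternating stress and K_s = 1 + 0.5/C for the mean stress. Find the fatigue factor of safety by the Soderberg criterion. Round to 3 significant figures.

0.298

C = D/d = 43.0/4.6 = 9.3478; K_W = (4C−1)/(4C−4)+0.615/C = 1.1556; K_s = 1+0.5/C = 1.0535
F_a = (F_max−F_min)/2 = 375 N; F_m = (F_max+F_min)/2 = 1405 N
τ_a = K_W·8F_aD/(πd³) = 1.1556 × 421.86 = 487.51 MPa
τ_m = K_s·8F_mD/(πd³) = 1.0535 × 1580.6 = 1665.1 MPa
Soderberg: 1/n_f = τ_a/S_se + τ_m/S_sy = 487.51/375 + 1665.1/808 = 1.30004 + 2.06077 = 3.3608
n_f = 1/3.3608 = 0.2975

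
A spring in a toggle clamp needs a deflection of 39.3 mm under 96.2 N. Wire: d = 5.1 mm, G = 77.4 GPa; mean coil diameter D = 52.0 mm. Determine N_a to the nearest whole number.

19

Required rate k = F/δ = 96.2/39.3 = 2.4478 N/mm
N_a = Gd⁴/(8D³k) = (77.4×10³ × 5.1⁴)/(8 × 52.0³ × 2.4478)
    = 5.23627e+07 / 2.75348e+06 = 19.02 → 19 coils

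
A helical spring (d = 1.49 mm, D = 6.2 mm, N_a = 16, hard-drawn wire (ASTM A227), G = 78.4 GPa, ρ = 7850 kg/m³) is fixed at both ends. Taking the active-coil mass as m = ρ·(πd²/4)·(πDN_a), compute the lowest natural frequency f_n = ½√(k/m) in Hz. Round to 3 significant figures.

862 Hz

k = Gd⁴/(8D³N_a) = (78.4×10³)(1.49⁴)/(8·6.2³·16) = 12.667 N/mm = 12667 N/m
Wire length L = πDN_a = π·6.2·16 = 311.65 mm
m = ρ·(πd²/4)·L = 7850 × 1.7437×10⁻⁶ m² × 0.31165 m = 0.0042657 kg
f_n = ½√(k/m) = 0.5·√(12667/0.0042657) = 0.5·√(2.9695e+06) = 861.61 Hz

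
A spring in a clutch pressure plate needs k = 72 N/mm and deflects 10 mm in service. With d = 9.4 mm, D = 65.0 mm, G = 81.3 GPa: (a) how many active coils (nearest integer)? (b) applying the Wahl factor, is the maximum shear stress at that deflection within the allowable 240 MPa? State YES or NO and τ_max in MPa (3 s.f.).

N_a = Gd⁴/(8D³k) = (81.3×10³)(9.4⁴)/(8·65.0³·72) = 4.013 → N_a = 4
Actual rate k = Gd⁴/(8D³·4) = 72.229 N/mm
Working load F = kδ = 72.229·10 = 722.29 N
C = 65.0/9.4 = 6.9149; K_W = (4C−1)/(4C−4)+0.615/C = 1.2157
τ_max = K_W·8FD/(πd³) = 1.2157·143.94 = 174.99 MPa
τ_max ≤ 240 MPa → acceptable

(a) 4 coils; (b) YES, τ_max = 175 MPa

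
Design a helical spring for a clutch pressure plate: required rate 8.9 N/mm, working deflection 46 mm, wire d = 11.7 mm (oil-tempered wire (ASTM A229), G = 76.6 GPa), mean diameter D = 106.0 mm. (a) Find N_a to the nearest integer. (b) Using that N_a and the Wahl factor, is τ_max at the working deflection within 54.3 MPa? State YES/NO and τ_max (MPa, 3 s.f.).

N_a = Gd⁴/(8D³k) = (76.6×10³)(11.7⁴)/(8·106.0³·8.9) = 16.93 → N_a = 17
Actual rate k = Gd⁴/(8D³·17) = 8.8617 N/mm
Working load F = kδ = 8.8617·46 = 407.64 N
C = 106.0/11.7 = 9.0598; K_W = (4C−1)/(4C−4)+0.615/C = 1.1609
τ_max = K_W·8FD/(πd³) = 1.1609·68.701 = 79.757 MPa
τ_max > 54.3 MPa → exceeds allowable

(a) 17 coils; (b) NO, τ_max = 79.8 MPa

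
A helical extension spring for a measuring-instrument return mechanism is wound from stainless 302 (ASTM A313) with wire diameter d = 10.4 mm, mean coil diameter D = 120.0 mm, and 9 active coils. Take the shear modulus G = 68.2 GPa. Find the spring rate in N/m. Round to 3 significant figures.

6410 N/m

k = Gd⁴/(8D³N_a) = (68.2×10³ × 10.4⁴) / (8 × 120.0³ × 9)
  = 7.97844e+08 / 1.24416e+08 = 6.4127 N/mm = 6412.7 N/m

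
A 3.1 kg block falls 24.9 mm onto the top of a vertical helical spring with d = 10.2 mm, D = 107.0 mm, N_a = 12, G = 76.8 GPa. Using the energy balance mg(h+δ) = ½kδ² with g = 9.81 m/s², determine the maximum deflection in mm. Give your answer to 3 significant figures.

k = Gd⁴/(8D³N_a) = (76.8×10³)(10.2⁴)/(8·107.0³·12) = 7.0687 N/mm
W = mg = 3.1 × 9.81 = 30.411 N
½kδ² − Wδ − Wh = 0 → δ = (W + √(W² + 2kWh))/k
δ = (30.411 + √(924.83 + 10705.3))/7.0687 = (30.411 + 107.84)/7.0687 = 19.559 mm

19.6 mm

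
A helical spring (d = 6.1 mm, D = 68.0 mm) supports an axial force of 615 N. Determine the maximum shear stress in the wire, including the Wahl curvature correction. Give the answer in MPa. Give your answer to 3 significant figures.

530 MPa

Spring index C = D/d = 68.0/6.1 = 11.1475
K_W = (4C−1)/(4C−4) + 0.615/C = 43.590/40.590 + 0.0552 = 1.1291
τ₀ = 8FD/(πd³) = 8·615·68.0/(π·6.1³) = 334560/713.08 = 469.17 MPa
τ_max = K·τ₀ = 1.1291 × 469.17 = 529.74 MPa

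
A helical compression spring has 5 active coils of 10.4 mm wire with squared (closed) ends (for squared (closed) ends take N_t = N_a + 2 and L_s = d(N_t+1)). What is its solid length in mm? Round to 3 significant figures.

squared (closed) ends: N_t = N_a + 2 = 5 + 2 = 7
L_s = d·(N_t+1) = 10.4 × 8 = 83.2 mm

83.2 mm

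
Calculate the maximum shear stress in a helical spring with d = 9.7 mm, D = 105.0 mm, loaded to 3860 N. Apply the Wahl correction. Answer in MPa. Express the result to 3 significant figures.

Spring index C = D/d = 105.0/9.7 = 10.8247
K_W = (4C−1)/(4C−4) + 0.615/C = 42.299/39.299 + 0.0568 = 1.1332
τ₀ = 8FD/(πd³) = 8·3860·105.0/(π·9.7³) = 3.2424e+06/2867.2 = 1130.8 MPa
τ_max = K·τ₀ = 1.1332 × 1130.8 = 1281.4 MPa

1280 MPa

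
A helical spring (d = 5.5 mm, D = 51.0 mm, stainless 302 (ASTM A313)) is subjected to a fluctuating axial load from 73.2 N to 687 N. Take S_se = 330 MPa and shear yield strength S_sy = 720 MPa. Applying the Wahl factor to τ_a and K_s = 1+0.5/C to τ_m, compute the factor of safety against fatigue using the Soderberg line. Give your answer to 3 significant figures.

0.785

C = D/d = 51.0/5.5 = 9.2727; K_W = (4C−1)/(4C−4)+0.615/C = 1.1570; K_s = 1+0.5/C = 1.0539
F_a = (F_max−F_min)/2 = 306.9 N; F_m = (F_max+F_min)/2 = 380.1 N
τ_a = K_W·8F_aD/(πd³) = 1.1570 × 239.56 = 277.17 MPa
τ_m = K_s·8F_mD/(πd³) = 1.0539 × 296.7 = 312.7 MPa
Soderberg: 1/n_f = τ_a/S_se + τ_m/S_sy = 277.17/330 + 312.7/720 = 0.83991 + 0.43431 = 1.2742
n_f = 1/1.2742 = 0.7848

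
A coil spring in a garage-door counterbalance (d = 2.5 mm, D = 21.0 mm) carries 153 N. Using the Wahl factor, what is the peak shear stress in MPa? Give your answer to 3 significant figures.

615 MPa

Spring index C = D/d = 21.0/2.5 = 8.4000
K_W = (4C−1)/(4C−4) + 0.615/C = 32.600/29.600 + 0.0732 = 1.1746
τ₀ = 8FD/(πd³) = 8·153·21.0/(π·2.5³) = 25704/49.087 = 523.64 MPa
τ_max = K·τ₀ = 1.1746 × 523.64 = 615.05 MPa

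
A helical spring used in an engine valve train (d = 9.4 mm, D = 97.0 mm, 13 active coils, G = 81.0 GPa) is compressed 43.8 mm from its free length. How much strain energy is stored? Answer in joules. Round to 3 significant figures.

6.39 J

k = Gd⁴/(8D³N_a) = (81.0×10³)(9.4⁴)/(8·97.0³·13) = 6.6627 N/mm
U = ½kδ² = 0.5 × 6.6627 × 43.8² = 6391 N·mm = 6.391 J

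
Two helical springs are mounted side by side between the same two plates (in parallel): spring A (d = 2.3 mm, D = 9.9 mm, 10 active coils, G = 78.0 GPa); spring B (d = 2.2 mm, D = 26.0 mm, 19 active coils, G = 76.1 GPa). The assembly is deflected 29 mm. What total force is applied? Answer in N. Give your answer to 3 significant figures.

k_A = Gd⁴/(8D³N_a) = (78.0×10³)(2.3⁴)/(8·9.9³·10) = 28.12 N/mm
k_B = Gd⁴/(8D³N_a) = (76.1×10³)(2.2⁴)/(8·26.0³·19) = 0.66729 N/mm
Parallel: k_eq = 28.12 + 0.66729 = 28.787 N/mm
F = k_eq·δ = 28.787·29 = 834.82 N

835 N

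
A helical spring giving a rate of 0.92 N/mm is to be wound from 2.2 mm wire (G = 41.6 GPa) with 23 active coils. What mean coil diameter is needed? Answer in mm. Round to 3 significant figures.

D = (Gd⁴/(8N_a·k))^(1/3) = (41.6×10³·2.2⁴/(8·23·0.92))^(1/3)
  = (5756.76)^(1/3) = 17.9223 mm

17.9 mm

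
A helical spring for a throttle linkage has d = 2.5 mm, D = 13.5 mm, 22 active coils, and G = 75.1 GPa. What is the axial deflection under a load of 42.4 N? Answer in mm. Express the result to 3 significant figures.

k = Gd⁴/(8D³N_a) = (75.1×10³)(2.5⁴)/(8·13.5³·22) = 6.7746 N/mm
δ = F/k = 42.4 / 6.7746 = 6.2586 mm

6.26 mm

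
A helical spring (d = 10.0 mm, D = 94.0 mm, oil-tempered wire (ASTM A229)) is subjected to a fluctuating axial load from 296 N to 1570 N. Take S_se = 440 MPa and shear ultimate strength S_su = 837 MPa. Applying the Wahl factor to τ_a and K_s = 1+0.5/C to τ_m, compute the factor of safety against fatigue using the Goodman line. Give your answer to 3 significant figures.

1.47

C = D/d = 94.0/10.0 = 9.4000; K_W = (4C−1)/(4C−4)+0.615/C = 1.1547; K_s = 1+0.5/C = 1.0532
F_a = (F_max−F_min)/2 = 637 N; F_m = (F_max+F_min)/2 = 933 N
τ_a = K_W·8F_aD/(πd³) = 1.1547 × 152.48 = 176.07 MPa
τ_m = K_s·8F_mD/(πd³) = 1.0532 × 223.33 = 235.21 MPa
Goodman: 1/n_f = τ_a/S_se + τ_m/S_su = 176.07/440 + 235.21/837 = 0.40015 + 0.28102 = 0.68117
n_f = 1/0.68117 = 1.468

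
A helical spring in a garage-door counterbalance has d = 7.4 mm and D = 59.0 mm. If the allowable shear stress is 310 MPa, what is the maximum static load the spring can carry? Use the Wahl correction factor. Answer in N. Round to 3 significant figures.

C = D/d = 59.0/7.4 = 7.9730
K_W = (4C−1)/(4C−4) + 0.615/C = 30.892/27.892 + 0.0771 = 1.1847
τ_max = K·8FD/(πd³) → F_max = τ_allow·πd³/(8DK)
F_max = 310·π·7.4³/(8·59.0·1.1847) = 3.9465e+05/559.18 = 705.76 N

706 N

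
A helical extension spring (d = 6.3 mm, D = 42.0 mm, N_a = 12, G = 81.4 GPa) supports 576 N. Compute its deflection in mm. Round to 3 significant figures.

k = Gd⁴/(8D³N_a) = (81.4×10³)(6.3⁴)/(8·42.0³·12) = 18.029 N/mm
δ = F/k = 576 / 18.029 = 31.949 mm

31.9 mm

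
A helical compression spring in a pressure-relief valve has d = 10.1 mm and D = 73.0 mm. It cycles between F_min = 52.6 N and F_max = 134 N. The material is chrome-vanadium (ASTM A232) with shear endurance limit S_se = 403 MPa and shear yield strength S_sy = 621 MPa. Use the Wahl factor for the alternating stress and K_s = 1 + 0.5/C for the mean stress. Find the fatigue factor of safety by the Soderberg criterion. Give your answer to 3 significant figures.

C = D/d = 73.0/10.1 = 7.2277; K_W = (4C−1)/(4C−4)+0.615/C = 1.2055; K_s = 1+0.5/C = 1.0692
F_a = (F_max−F_min)/2 = 40.7 N; F_m = (F_max+F_min)/2 = 93.3 N
τ_a = K_W·8F_aD/(πd³) = 1.2055 × 7.3433 = 8.8525 MPa
τ_m = K_s·8F_mD/(πd³) = 1.0692 × 16.834 = 17.998 MPa
Soderberg: 1/n_f = τ_a/S_se + τ_m/S_sy = 8.8525/403 + 17.998/621 = 0.02197 + 0.02898 = 0.050949
n_f = 1/0.050949 = 19.63

19.6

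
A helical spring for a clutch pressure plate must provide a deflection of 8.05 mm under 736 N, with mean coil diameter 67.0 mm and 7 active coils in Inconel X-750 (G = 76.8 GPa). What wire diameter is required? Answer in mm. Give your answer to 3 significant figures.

Required rate k = F/δ = 736/8.05 = 91.429 N/mm
d = (8D³N_a·k / G)^(1/4) = (8·67.0³·7·91.429 / (76.8×10³))^0.25
  = (20051)^0.25 = 11.8996 mm

11.9 mm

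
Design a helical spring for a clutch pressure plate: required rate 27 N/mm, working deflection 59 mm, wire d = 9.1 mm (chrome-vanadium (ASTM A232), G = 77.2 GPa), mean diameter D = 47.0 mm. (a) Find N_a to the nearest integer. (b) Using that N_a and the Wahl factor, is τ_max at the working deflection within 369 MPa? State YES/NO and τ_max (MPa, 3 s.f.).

N_a = Gd⁴/(8D³k) = (77.2×10³)(9.1⁴)/(8·47.0³·27) = 23.61 → N_a = 24
Actual rate k = Gd⁴/(8D³·24) = 26.558 N/mm
Working load F = kδ = 26.558·59 = 1566.9 N
C = 47.0/9.1 = 5.1648; K_W = (4C−1)/(4C−4)+0.615/C = 1.2992
τ_max = K_W·8FD/(πd³) = 1.2992·248.86 = 323.31 MPa
τ_max ≤ 369 MPa → acceptable

(a) 24 coils; (b) YES, τ_max = 323 MPa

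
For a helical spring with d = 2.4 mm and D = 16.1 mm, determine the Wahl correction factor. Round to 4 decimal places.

1.2231

C = D/d = 16.1/2.4 = 6.7083
K_W = (4C−1)/(4C−4) + 0.615/C = 25.833/22.833 + 0.0917 = 1.2231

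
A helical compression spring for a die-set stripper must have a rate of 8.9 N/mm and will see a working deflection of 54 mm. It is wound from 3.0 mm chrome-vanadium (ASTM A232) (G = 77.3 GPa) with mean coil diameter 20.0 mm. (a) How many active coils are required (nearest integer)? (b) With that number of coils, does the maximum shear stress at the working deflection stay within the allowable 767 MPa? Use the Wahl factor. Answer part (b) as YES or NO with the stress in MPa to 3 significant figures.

N_a = Gd⁴/(8D³k) = (77.3×10³)(3.0⁴)/(8·20.0³·8.9) = 10.99 → N_a = 11
Actual rate k = Gd⁴/(8D³·11) = 8.8939 N/mm
Working load F = kδ = 8.8939·54 = 480.27 N
C = 20.0/3.0 = 6.6667; K_W = (4C−1)/(4C−4)+0.615/C = 1.2246
τ_max = K_W·8FD/(πd³) = 1.2246·905.92 = 1109.4 MPa
τ_max > 767 MPa → exceeds allowable

(a) 11 coils; (b) NO, τ_max = 1110 MPa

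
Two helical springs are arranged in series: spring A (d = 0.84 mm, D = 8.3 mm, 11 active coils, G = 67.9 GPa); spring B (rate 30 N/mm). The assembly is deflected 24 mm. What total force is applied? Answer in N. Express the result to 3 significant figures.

15.8 N

k_A = Gd⁴/(8D³N_a) = (67.9×10³)(0.84⁴)/(8·8.3³·11) = 0.67185 N/mm
Series: 1/k_eq = 1/0.67185 + 1/30 = 1.5218; k_eq = 0.65713 N/mm
F = k_eq·δ = 0.65713·24 = 15.771 N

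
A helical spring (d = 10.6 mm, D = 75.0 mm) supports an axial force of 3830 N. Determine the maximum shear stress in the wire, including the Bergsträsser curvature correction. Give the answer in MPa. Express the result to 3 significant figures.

736 MPa

Spring index C = D/d = 75.0/10.6 = 7.0755
K_B = (4C+2)/(4C−3) = 30.302/25.302 = 1.1976
τ₀ = 8FD/(πd³) = 8·3830·75.0/(π·10.6³) = 2.298e+06/3741.7 = 614.16 MPa
τ_max = K·τ₀ = 1.1976 × 614.16 = 735.53 MPa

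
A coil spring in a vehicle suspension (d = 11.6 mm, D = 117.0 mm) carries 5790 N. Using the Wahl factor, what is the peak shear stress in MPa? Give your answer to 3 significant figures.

Spring index C = D/d = 117.0/11.6 = 10.0862
K_W = (4C−1)/(4C−4) + 0.615/C = 39.345/36.345 + 0.0610 = 1.1435
τ₀ = 8FD/(πd³) = 8·5790·117.0/(π·11.6³) = 5.41944e+06/4903.7 = 1105.2 MPa
τ_max = K·τ₀ = 1.1435 × 1105.2 = 1263.8 MPa

1260 MPa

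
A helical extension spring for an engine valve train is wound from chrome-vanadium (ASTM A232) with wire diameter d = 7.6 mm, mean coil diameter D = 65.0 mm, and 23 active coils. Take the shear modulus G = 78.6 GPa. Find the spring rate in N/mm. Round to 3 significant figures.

5.19 N/mm

k = Gd⁴/(8D³N_a) = (78.6×10³ × 7.6⁴) / (8 × 65.0³ × 23)
  = 2.62227e+08 / 5.0531e+07 = 5.1894 N/mm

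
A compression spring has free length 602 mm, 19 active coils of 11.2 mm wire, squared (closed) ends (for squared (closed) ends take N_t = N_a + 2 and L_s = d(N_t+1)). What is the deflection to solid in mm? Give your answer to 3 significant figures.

N_t = 21; L_s = 11.2·22 = 246.4 mm
δ_solid = L₀ − L_s = 602 − 246.4 = 355.6 mm

356 mm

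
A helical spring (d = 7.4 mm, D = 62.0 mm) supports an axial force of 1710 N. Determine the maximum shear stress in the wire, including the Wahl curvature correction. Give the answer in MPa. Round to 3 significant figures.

Spring index C = D/d = 62.0/7.4 = 8.3784
K_W = (4C−1)/(4C−4) + 0.615/C = 32.514/29.514 + 0.0734 = 1.1751
τ₀ = 8FD/(πd³) = 8·1710·62.0/(π·7.4³) = 848160/1273 = 666.24 MPa
τ_max = K·τ₀ = 1.1751 × 666.24 = 782.87 MPa

783 MPa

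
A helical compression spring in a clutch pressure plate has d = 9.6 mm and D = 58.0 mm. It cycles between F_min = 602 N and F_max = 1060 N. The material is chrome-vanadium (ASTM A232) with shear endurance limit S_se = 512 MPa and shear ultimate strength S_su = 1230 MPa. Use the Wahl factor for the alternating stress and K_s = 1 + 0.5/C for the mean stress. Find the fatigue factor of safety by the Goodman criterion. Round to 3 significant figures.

C = D/d = 58.0/9.6 = 6.0417; K_W = (4C−1)/(4C−4)+0.615/C = 1.2506; K_s = 1+0.5/C = 1.0828
F_a = (F_max−F_min)/2 = 229 N; F_m = (F_max+F_min)/2 = 831 N
τ_a = K_W·8F_aD/(πd³) = 1.2506 × 38.229 = 47.807 MPa
τ_m = K_s·8F_mD/(πd³) = 1.0828 × 138.73 = 150.21 MPa
Goodman: 1/n_f = τ_a/S_se + τ_m/S_su = 47.807/512 + 150.21/1230 = 0.09337 + 0.12212 = 0.21549
n_f = 1/0.21549 = 4.641

4.64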